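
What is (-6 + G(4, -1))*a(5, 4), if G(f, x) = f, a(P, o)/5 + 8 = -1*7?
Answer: 150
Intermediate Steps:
a(P, o) = -75 (a(P, o) = -40 + 5*(-1*7) = -40 + 5*(-7) = -40 - 35 = -75)
(-6 + G(4, -1))*a(5, 4) = (-6 + 4)*(-75) = -2*(-75) = 150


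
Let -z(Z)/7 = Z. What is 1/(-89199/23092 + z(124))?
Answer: -23092/20133055 ≈ -0.0011470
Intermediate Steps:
z(Z) = -7*Z
1/(-89199/23092 + z(124)) = 1/(-89199/23092 - 7*124) = 1/(-89199*1/23092 - 868) = 1/(-89199/23092 - 868) = 1/(-20133055/23092) = -23092/20133055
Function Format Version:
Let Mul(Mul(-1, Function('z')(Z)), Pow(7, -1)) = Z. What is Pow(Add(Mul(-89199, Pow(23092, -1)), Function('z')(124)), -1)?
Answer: Rational(-23092, 20133055) ≈ -0.0011470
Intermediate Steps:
Function('z')(Z) = Mul(-7, Z)
Pow(Add(Mul(-89199, Pow(23092, -1)), Function('z')(124)), -1) = Pow(Add(Mul(-89199, Pow(23092, -1)), Mul(-7, 124)), -1) = Pow(Add(Mul(-89199, Rational(1, 23092)), -868), -1) = Pow(Add(Rational(-89199, 23092), -868), -1) = Pow(Rational(-20133055, 23092), -1) = Rational(-23092, 20133055)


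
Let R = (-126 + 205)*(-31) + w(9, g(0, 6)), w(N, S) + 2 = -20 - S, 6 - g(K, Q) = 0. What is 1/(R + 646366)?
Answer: 1/643889 ≈ 1.5531e-6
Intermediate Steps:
g(K, Q) = 6 (g(K, Q) = 6 - 1*0 = 6 + 0 = 6)
w(N, S) = -22 - S (w(N, S) = -2 + (-20 - S) = -22 - S)
R = -2477 (R = (-126 + 205)*(-31) + (-22 - 1*6) = 79*(-31) + (-22 - 6) = -2449 - 28 = -2477)
1/(R + 646366) = 1/(-2477 + 646366) = 1/643889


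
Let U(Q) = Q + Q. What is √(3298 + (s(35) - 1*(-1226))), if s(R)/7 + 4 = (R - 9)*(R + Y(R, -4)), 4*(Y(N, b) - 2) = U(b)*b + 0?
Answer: √12686 ≈ 112.63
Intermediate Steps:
U(Q) = 2*Q
Y(N, b) = 2 + b²/2 (Y(N, b) = 2 + ((2*b)*b + 0)/4 = 2 + (2*b² + 0)/4 = 2 + (2*b²)/4 = 2 + b²/2)
s(R) = -28 + 7*(-9 + R)*(10 + R) (s(R) = -28 + 7*((R - 9)*(R + (2 + (½)*(-4)²))) = -28 + 7*((-9 + R)*(R + (2 + (½)*16))) = -28 + 7*((-9 + R)*(R + (2 + 8))) = -28 + 7*((-9 + R)*(R + 10)) = -28 + 7*((-9 + R)*(10 + R)) = -28 + 7*(-9 + R)*(10 + R))
√(3298 + (s(35) - 1*(-1226))) = √(3298 + ((-658 + 7*35 + 7*35²) - 1*(-1226))) = √(3298 + ((-658 + 245 + 7*1225) + 1226)) = √(3298 + ((-658 + 245 + 8575) + 1226)) = √(3298 + (8162 + 1226)) = √(3298 + 9388) = √12686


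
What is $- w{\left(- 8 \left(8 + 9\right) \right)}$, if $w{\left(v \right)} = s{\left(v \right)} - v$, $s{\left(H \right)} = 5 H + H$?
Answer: $680$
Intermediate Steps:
$s{\left(H \right)} = 6 H$
$w{\left(v \right)} = 5 v$ ($w{\left(v \right)} = 6 v - v = 5 v$)
$- w{\left(- 8 \left(8 + 9\right) \right)} = - 5 \left(- 8 \left(8 + 9\right)\right) = - 5 \left(\left(-8\right) 17\right) = - 5 \left(-136\right) = \left(-1\right) \left(-680\right) = 680$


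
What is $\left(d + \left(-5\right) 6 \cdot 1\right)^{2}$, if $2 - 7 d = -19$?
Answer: $729$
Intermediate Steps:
$d = 3$ ($d = \frac{2}{7} - - \frac{19}{7} = \frac{2}{7} + \frac{19}{7} = 3$)
$\left(d + \left(-5\right) 6 \cdot 1\right)^{2} = \left(3 + \left(-5\right) 6 \cdot 1\right)^{2} = \left(3 - 30\right)^{2} = \left(-27\right)^{2} = 729$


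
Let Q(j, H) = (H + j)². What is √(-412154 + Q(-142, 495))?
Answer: I*√287545 ≈ 536.23*I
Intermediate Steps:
√(-412154 + Q(-142, 495)) = √(-412154 + (495 - 142)²) = √(-412154 + 353²) = √(-412154 + 124609) = √(-287545) = I*√287545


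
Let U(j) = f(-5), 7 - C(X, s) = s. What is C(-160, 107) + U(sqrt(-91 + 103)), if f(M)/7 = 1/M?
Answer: -507/5 ≈ -101.40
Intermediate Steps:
f(M) = 7/M
C(X, s) = 7 - s
U(j) = -7/5 (U(j) = 7/(-5) = 7*(-1/5) = -7/5)
C(-160, 107) + U(sqrt(-91 + 103)) = (7 - 1*107) - 7/5 = (7 - 107) - 7/5 = -100 - 7/5 = -507/5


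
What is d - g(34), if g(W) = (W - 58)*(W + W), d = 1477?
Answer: 3109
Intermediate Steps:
g(W) = 2*W*(-58 + W) (g(W) = (-58 + W)*(2*W) = 2*W*(-58 + W))
d - g(34) = 1477 - 2*34*(-58 + 34) = 1477 - 2*34*(-24) = 1477 - 1*(-1632) = 1477 + 1632 = 3109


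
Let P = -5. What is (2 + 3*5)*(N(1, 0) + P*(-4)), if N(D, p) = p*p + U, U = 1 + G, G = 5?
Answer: 442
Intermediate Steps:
U = 6 (U = 1 + 5 = 6)
N(D, p) = 6 + p² (N(D, p) = p*p + 6 = p² + 6 = 6 + p²)
(2 + 3*5)*(N(1, 0) + P*(-4)) = (2 + 3*5)*((6 + 0²) - 5*(-4)) = (2 + 15)*((6 + 0) + 20) = 17*(6 + 20) = 17*26 = 442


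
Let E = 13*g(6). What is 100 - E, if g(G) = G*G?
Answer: -368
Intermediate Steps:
g(G) = G²
E = 468 (E = 13*6² = 13*36 = 468)
100 - E = 100 - 1*468 = 100 - 468 = -368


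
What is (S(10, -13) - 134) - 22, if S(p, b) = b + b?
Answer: -182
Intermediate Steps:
S(p, b) = 2*b
(S(10, -13) - 134) - 22 = (2*(-13) - 134) - 22 = (-26 - 134) - 22 = -160 - 22 = -182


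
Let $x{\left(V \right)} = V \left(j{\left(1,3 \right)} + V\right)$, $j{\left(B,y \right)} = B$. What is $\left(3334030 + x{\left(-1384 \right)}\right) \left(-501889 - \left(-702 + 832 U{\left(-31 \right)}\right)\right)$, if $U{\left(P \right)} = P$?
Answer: $-2494921450290$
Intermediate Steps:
$x{\left(V \right)} = V \left(1 + V\right)$
$\left(3334030 + x{\left(-1384 \right)}\right) \left(-501889 - \left(-702 + 832 U{\left(-31 \right)}\right)\right) = \left(3334030 - 1384 \left(1 - 1384\right)\right) \left(-501889 + \left(702 - -25792\right)\right) = \left(3334030 - -1914072\right) \left(-501889 + \left(702 + 25792\right)\right) = \left(3334030 + 1914072\right) \left(-501889 + 26494\right) = 5248102 \left(-475395\right) = -2494921450290$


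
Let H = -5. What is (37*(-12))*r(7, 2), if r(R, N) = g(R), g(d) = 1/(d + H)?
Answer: -222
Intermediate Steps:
g(d) = 1/(-5 + d) (g(d) = 1/(d - 5) = 1/(-5 + d))
r(R, N) = 1/(-5 + R)
(37*(-12))*r(7, 2) = (37*(-12))/(-5 + 7) = -444/2 = -444*1/2 = -222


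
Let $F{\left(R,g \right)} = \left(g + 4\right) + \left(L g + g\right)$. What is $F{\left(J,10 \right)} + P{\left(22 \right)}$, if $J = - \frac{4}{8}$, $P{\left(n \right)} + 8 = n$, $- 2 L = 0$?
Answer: $38$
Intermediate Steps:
$L = 0$ ($L = \left(- \frac{1}{2}\right) 0 = 0$)
$P{\left(n \right)} = -8 + n$
$J = - \frac{1}{2}$ ($J = \left(-4\right) \frac{1}{8} = - \frac{1}{2} \approx -0.5$)
$F{\left(R,g \right)} = 4 + 2 g$ ($F{\left(R,g \right)} = \left(g + 4\right) + \left(0 g + g\right) = \left(4 + g\right) + \left(0 + g\right) = \left(4 + g\right) + g = 4 + 2 g$)
$F{\left(J,10 \right)} + P{\left(22 \right)} = \left(4 + 2 \cdot 10\right) + \left(-8 + 22\right) = \left(4 + 20\right) + 14 = 24 + 14 = 38$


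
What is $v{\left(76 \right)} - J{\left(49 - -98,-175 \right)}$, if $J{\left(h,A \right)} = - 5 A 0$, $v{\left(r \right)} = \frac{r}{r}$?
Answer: $1$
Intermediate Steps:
$v{\left(r \right)} = 1$
$J{\left(h,A \right)} = 0$
$v{\left(76 \right)} - J{\left(49 - -98,-175 \right)} = 1 - 0 = 1 + 0 = 1$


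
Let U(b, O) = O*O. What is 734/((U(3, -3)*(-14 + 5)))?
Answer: -734/81 ≈ -9.0617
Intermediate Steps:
U(b, O) = O²
734/((U(3, -3)*(-14 + 5))) = 734/(((-3)²*(-14 + 5))) = 734/((9*(-9))) = 734/(-81) = 734*(-1/81) = -734/81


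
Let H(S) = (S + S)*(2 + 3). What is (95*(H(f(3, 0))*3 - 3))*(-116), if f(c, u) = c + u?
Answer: -958740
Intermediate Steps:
H(S) = 10*S (H(S) = (2*S)*5 = 10*S)
(95*(H(f(3, 0))*3 - 3))*(-116) = (95*((10*(3 + 0))*3 - 3))*(-116) = (95*((10*3)*3 - 3))*(-116) = (95*(30*3 - 3))*(-116) = (95*(90 - 3))*(-116) = (95*87)*(-116) = 8265*(-116) = -958740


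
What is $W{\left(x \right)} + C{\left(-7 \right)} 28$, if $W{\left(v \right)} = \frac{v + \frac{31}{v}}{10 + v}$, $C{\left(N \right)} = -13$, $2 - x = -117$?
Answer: $- \frac{5573572}{15351} \approx -363.08$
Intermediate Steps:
$x = 119$ ($x = 2 - -117 = 2 + 117 = 119$)
$W{\left(v \right)} = \frac{v + \frac{31}{v}}{10 + v}$
$W{\left(x \right)} + C{\left(-7 \right)} 28 = \frac{31 + 119^{2}}{119 \left(10 + 119\right)} - 364 = \frac{31 + 14161}{119 \cdot 129} - 364 = \frac{1}{119} \cdot \frac{1}{129} \cdot 14192 - 364 = \frac{14192}{15351} - 364 = - \frac{5573572}{15351}$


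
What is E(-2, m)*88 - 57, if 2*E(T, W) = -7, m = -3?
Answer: -365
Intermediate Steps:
E(T, W) = -7/2 (E(T, W) = (1/2)*(-7) = -7/2)
E(-2, m)*88 - 57 = -7/2*88 - 57 = -308 - 57 = -365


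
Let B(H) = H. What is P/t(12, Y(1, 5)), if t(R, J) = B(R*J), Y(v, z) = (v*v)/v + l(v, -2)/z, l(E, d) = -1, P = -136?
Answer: -85/6 ≈ -14.167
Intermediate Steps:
Y(v, z) = v - 1/z (Y(v, z) = (v*v)/v - 1/z = v²/v - 1/z = v - 1/z)
t(R, J) = J*R (t(R, J) = R*J = J*R)
P/t(12, Y(1, 5)) = -136*1/(12*(1 - 1/5)) = -136*1/(12*(1 - 1*⅕)) = -136*1/(12*(1 - ⅕)) = -136/((⅘)*12) = -136/48/5 = -136*5/48 = -85/6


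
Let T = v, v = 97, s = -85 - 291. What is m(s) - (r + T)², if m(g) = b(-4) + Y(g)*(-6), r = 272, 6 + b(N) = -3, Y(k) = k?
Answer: -133914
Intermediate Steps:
b(N) = -9 (b(N) = -6 - 3 = -9)
s = -376
m(g) = -9 - 6*g (m(g) = -9 + g*(-6) = -9 - 6*g)
T = 97
m(s) - (r + T)² = (-9 - 6*(-376)) - (272 + 97)² = (-9 + 2256) - 1*369² = 2247 - 1*136161 = 2247 - 136161 = -133914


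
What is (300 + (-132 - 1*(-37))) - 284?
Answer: -79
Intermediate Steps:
(300 + (-132 - 1*(-37))) - 284 = (300 + (-132 + 37)) - 284 = (300 - 95) - 284 = 205 - 284 = -79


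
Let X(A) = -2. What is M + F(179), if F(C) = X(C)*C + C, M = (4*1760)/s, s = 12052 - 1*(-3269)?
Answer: -2735419/15321 ≈ -178.54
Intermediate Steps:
s = 15321 (s = 12052 + 3269 = 15321)
M = 7040/15321 (M = (4*1760)/15321 = 7040*(1/15321) = 7040/15321 ≈ 0.45950)
F(C) = -C (F(C) = -2*C + C = -C)
M + F(179) = 7040/15321 - 1*179 = 7040/15321 - 179 = -2735419/15321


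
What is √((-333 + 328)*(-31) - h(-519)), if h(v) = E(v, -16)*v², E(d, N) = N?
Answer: √4309931 ≈ 2076.0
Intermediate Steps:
h(v) = -16*v²
√((-333 + 328)*(-31) - h(-519)) = √((-333 + 328)*(-31) - (-16)*(-519)²) = √(-5*(-31) - (-16)*269361) = √(155 - 1*(-4309776)) = √(155 + 4309776) = √4309931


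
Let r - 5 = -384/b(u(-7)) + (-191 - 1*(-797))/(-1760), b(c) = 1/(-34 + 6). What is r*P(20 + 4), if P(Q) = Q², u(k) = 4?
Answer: 340770852/55 ≈ 6.1958e+6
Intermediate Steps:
b(c) = -1/28 (b(c) = 1/(-28) = -1/28)
r = 9465857/880 (r = 5 + (-384/(-1/28) + (-191 - 1*(-797))/(-1760)) = 5 + (-384*(-28) + (-191 + 797)*(-1/1760)) = 5 + (10752 + 606*(-1/1760)) = 5 + (10752 - 303/880) = 5 + 9461457/880 = 9465857/880 ≈ 10757.)
r*P(20 + 4) = 9465857*(20 + 4)²/880 = (9465857/880)*24² = (9465857/880)*576 = 340770852/55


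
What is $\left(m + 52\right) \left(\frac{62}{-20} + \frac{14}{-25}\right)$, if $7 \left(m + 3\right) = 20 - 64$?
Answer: $- \frac{54717}{350} \approx -156.33$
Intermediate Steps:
$m = - \frac{65}{7}$ ($m = -3 + \frac{20 - 64}{7} = -3 + \frac{1}{7} \left(-44\right) = -3 - \frac{44}{7} = - \frac{65}{7} \approx -9.2857$)
$\left(m + 52\right) \left(\frac{62}{-20} + \frac{14}{-25}\right) = \left(- \frac{65}{7} + 52\right) \left(\frac{62}{-20} + \frac{14}{-25}\right) = \frac{299 \left(62 \left(- \frac{1}{20}\right) + 14 \left(- \frac{1}{25}\right)\right)}{7} = \frac{299 \left(- \frac{31}{10} - \frac{14}{25}\right)}{7} = \frac{299}{7} \left(- \frac{183}{50}\right) = - \frac{54717}{350}$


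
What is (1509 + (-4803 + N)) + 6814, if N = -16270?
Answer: -12750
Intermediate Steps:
(1509 + (-4803 + N)) + 6814 = (1509 + (-4803 - 16270)) + 6814 = (1509 - 21073) + 6814 = -19564 + 6814 = -12750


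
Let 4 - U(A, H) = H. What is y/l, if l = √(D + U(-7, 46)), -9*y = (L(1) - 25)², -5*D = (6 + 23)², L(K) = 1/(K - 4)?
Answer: 5776*I*√5255/85131 ≈ 4.9184*I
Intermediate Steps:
U(A, H) = 4 - H
L(K) = 1/(-4 + K)
D = -841/5 (D = -(6 + 23)²/5 = -⅕*29² = -⅕*841 = -841/5 ≈ -168.20)
y = -5776/81 (y = -(1/(-4 + 1) - 25)²/9 = -(1/(-3) - 25)²/9 = -(-⅓ - 25)²/9 = -(-76/3)²/9 = -⅑*5776/9 = -5776/81 ≈ -71.309)
l = I*√5255/5 (l = √(-841/5 + (4 - 1*46)) = √(-841/5 + (4 - 46)) = √(-841/5 - 42) = √(-1051/5) = I*√5255/5 ≈ 14.498*I)
y/l = -5776*(-I*√5255/1051)/81 = -(-5776)*I*√5255/85131 = 5776*I*√5255/85131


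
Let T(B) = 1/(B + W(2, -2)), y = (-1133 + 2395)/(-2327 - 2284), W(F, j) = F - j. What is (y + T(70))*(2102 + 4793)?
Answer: -612117415/341214 ≈ -1793.9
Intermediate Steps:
y = -1262/4611 (y = 1262/(-4611) = 1262*(-1/4611) = -1262/4611 ≈ -0.27369)
T(B) = 1/(4 + B) (T(B) = 1/(B + (2 - 1*(-2))) = 1/(B + (2 + 2)) = 1/(B + 4) = 1/(4 + B))
(y + T(70))*(2102 + 4793) = (-1262/4611 + 1/(4 + 70))*(2102 + 4793) = (-1262/4611 + 1/74)*6895 = -88777/341214*6895 = -612117415/341214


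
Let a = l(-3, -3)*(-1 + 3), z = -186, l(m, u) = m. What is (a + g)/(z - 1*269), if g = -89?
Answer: 19/91 ≈ 0.20879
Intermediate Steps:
a = -6 (a = -3*(-1 + 3) = -3*2 = -6)
(a + g)/(z - 1*269) = (-6 - 89)/(-186 - 1*269) = -95/(-186 - 269) = -95/(-455) = -95*(-1/455) = 19/91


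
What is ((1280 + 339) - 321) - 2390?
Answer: -1092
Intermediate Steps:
((1280 + 339) - 321) - 2390 = (1619 - 321) - 2390 = 1298 - 2390 = -1092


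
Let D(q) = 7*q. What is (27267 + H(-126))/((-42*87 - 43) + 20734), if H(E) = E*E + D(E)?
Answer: 14087/5679 ≈ 2.4805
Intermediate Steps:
H(E) = E² + 7*E (H(E) = E*E + 7*E = E² + 7*E)
(27267 + H(-126))/((-42*87 - 43) + 20734) = (27267 - 126*(7 - 126))/((-42*87 - 43) + 20734) = (27267 - 126*(-119))/((-3654 - 43) + 20734) = (27267 + 14994)/(-3697 + 20734) = 42261/17037 = 42261*(1/17037) = 14087/5679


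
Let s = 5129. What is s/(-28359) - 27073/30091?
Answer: -40091302/37102203 ≈ -1.0806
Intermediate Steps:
s/(-28359) - 27073/30091 = 5129/(-28359) - 27073/30091 = 5129*(-1/28359) - 27073*1/30091 = -223/1233 - 27073/30091 = -40091302/37102203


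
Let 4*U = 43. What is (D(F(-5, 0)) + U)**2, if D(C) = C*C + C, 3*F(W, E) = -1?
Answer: 143641/1296 ≈ 110.83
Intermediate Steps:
F(W, E) = -1/3 (F(W, E) = (1/3)*(-1) = -1/3)
D(C) = C + C**2 (D(C) = C**2 + C = C + C**2)
U = 43/4 (U = (1/4)*43 = 43/4 ≈ 10.750)
(D(F(-5, 0)) + U)**2 = (-(1 - 1/3)/3 + 43/4)**2 = (-1/3*2/3 + 43/4)**2 = (-2/9 + 43/4)**2 = (379/36)**2 = 143641/1296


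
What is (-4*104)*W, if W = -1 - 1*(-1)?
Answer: 0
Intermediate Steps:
W = 0 (W = -1 + 1 = 0)
(-4*104)*W = -4*104*0 = -416*0 = 0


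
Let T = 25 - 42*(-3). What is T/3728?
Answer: 151/3728 ≈ 0.040504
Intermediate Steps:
T = 151 (T = 25 + 126 = 151)
T/3728 = 151/3728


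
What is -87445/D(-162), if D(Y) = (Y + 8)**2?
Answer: -87445/23716 ≈ -3.6872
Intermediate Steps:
D(Y) = (8 + Y)**2
-87445/D(-162) = -87445/(8 - 162)**2 = -87445/((-154)**2) = -87445/23716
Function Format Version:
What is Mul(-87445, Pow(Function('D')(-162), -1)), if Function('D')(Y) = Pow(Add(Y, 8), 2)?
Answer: Rational(-87445, 23716) ≈ -3.6872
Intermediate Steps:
Function('D')(Y) = Pow(Add(8, Y), 2)
Mul(-87445, Pow(Function('D')(-162), -1)) = Mul(-87445, Pow(Pow(Add(8, -162), 2), -1)) = Mul(-87445, Pow(Pow(-154, 2), -1)) = Mul(-87445, Pow(23716, -1)) = Mul(-87445, Rational(1, 23716)) = Rational(-87445, 23716)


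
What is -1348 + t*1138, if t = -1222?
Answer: -1391984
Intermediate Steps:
-1348 + t*1138 = -1348 - 1222*1138 = -1348 - 1390636 = -1391984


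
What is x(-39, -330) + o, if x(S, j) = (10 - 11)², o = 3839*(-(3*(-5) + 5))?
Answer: 38391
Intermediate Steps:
o = 38390 (o = 3839*(-(-15 + 5)) = 3839*(-1*(-10)) = 3839*10 = 38390)
x(S, j) = 1 (x(S, j) = (-1)² = 1)
x(-39, -330) + o = 1 + 38390 = 38391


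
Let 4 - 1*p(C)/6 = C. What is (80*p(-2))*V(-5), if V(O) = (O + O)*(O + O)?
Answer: 288000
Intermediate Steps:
p(C) = 24 - 6*C
V(O) = 4*O² (V(O) = (2*O)*(2*O) = 4*O²)
(80*p(-2))*V(-5) = (80*(24 - 6*(-2)))*(4*(-5)²) = (80*(24 + 12))*(4*25) = (80*36)*100 = 2880*100 = 288000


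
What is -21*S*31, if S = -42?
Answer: 27342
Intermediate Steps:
-21*S*31 = -21*(-42)*31 = 882*31 = 27342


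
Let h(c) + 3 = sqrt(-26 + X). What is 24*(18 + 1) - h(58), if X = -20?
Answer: 459 - I*sqrt(46) ≈ 459.0 - 6.7823*I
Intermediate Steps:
h(c) = -3 + I*sqrt(46) (h(c) = -3 + sqrt(-26 - 20) = -3 + sqrt(-46) = -3 + I*sqrt(46))
24*(18 + 1) - h(58) = 24*(18 + 1) - (-3 + I*sqrt(46)) = 24*19 + (3 - I*sqrt(46)) = 456 + (3 - I*sqrt(46)) = 459 - I*sqrt(46)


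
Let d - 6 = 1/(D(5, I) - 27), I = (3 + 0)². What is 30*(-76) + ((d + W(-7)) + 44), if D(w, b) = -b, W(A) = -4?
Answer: -80425/36 ≈ -2234.0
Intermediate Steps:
I = 9 (I = 3² = 9)
d = 215/36 (d = 6 + 1/(-1*9 - 27) = 6 + 1/(-9 - 27) = 6 + 1/(-36) = 6 - 1/36 = 215/36 ≈ 5.9722)
30*(-76) + ((d + W(-7)) + 44) = 30*(-76) + ((215/36 - 4) + 44) = -2280 + (71/36 + 44) = -2280 + 1655/36 = -80425/36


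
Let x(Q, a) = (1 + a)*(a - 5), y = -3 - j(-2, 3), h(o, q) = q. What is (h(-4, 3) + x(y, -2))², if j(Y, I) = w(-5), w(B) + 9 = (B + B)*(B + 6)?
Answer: 100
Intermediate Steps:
w(B) = -9 + 2*B*(6 + B) (w(B) = -9 + (B + B)*(B + 6) = -9 + (2*B)*(6 + B) = -9 + 2*B*(6 + B))
j(Y, I) = -19 (j(Y, I) = -9 + 2*(-5)² + 12*(-5) = -9 + 2*25 - 60 = -9 + 50 - 60 = -19)
y = 16 (y = -3 - 1*(-19) = -3 + 19 = 16)
x(Q, a) = (1 + a)*(-5 + a)
(h(-4, 3) + x(y, -2))² = (3 + (-5 + (-2)² - 4*(-2)))² = (3 + (-5 + 4 + 8))² = (3 + 7)² = 10² = 100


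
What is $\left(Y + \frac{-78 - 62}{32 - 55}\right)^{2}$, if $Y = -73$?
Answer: $\frac{2368521}{529} \approx 4477.4$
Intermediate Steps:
$\left(Y + \frac{-78 - 62}{32 - 55}\right)^{2} = \left(-73 + \frac{-78 - 62}{32 - 55}\right)^{2} = \left(-73 - \frac{140}{-23}\right)^{2} = \left(-73 - - \frac{140}{23}\right)^{2} = \left(-73 + \frac{140}{23}\right)^{2} = \left(- \frac{1539}{23}\right)^{2} = \frac{2368521}{529}$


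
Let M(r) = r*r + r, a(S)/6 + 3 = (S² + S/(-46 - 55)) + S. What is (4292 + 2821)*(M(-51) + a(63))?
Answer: 19196180298/101 ≈ 1.9006e+8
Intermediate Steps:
a(S) = -18 + 6*S² + 600*S/101 (a(S) = -18 + 6*((S² + S/(-46 - 55)) + S) = -18 + 6*((S² + S/(-101)) + S) = -18 + 6*((S² - S/101) + S) = -18 + 6*(S² + 100*S/101) = -18 + (6*S² + 600*S/101) = -18 + 6*S² + 600*S/101)
M(r) = r + r² (M(r) = r² + r = r + r²)
(4292 + 2821)*(M(-51) + a(63)) = (4292 + 2821)*(-51*(1 - 51) + (-18 + 6*63² + (600/101)*63)) = 7113*(-51*(-50) + (-18 + 6*3969 + 37800/101)) = 7113*(2550 + (-18 + 23814 + 37800/101)) = 7113*(2550 + 2441196/101) = 7113*(2698746/101) = 19196180298/101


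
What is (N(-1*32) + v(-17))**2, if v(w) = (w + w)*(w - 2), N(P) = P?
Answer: 376996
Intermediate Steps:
v(w) = 2*w*(-2 + w) (v(w) = (2*w)*(-2 + w) = 2*w*(-2 + w))
(N(-1*32) + v(-17))**2 = (-1*32 + 2*(-17)*(-2 - 17))**2 = (-32 + 2*(-17)*(-19))**2 = (-32 + 646)**2 = 614**2 = 376996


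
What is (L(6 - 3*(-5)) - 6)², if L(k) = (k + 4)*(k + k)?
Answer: 1089936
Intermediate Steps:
L(k) = 2*k*(4 + k) (L(k) = (4 + k)*(2*k) = 2*k*(4 + k))
(L(6 - 3*(-5)) - 6)² = (2*(6 - 3*(-5))*(4 + (6 - 3*(-5))) - 6)² = (2*(6 + 15)*(4 + (6 + 15)) - 6)² = (2*21*(4 + 21) - 6)² = (2*21*25 - 6)² = (1050 - 6)² = 1044² = 1089936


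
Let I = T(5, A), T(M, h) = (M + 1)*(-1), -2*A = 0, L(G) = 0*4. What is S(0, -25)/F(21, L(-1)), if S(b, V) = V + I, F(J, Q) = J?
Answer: -31/21 ≈ -1.4762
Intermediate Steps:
L(G) = 0
A = 0 (A = -1/2*0 = 0)
T(M, h) = -1 - M (T(M, h) = (1 + M)*(-1) = -1 - M)
I = -6 (I = -1 - 1*5 = -1 - 5 = -6)
S(b, V) = -6 + V (S(b, V) = V - 6 = -6 + V)
S(0, -25)/F(21, L(-1)) = (-6 - 25)/21 = -31*1/21 = -31/21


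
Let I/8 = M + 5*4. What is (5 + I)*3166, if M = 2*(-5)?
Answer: 269110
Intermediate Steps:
M = -10
I = 80 (I = 8*(-10 + 5*4) = 8*(-10 + 20) = 8*10 = 80)
(5 + I)*3166 = (5 + 80)*3166 = 85*3166 = 269110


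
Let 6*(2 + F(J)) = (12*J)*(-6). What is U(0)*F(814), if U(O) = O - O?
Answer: 0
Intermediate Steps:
U(O) = 0
F(J) = -2 - 12*J (F(J) = -2 + ((12*J)*(-6))/6 = -2 + (-72*J)/6 = -2 - 12*J)
U(0)*F(814) = 0*(-2 - 12*814) = 0*(-2 - 9768) = 0*(-9770) = 0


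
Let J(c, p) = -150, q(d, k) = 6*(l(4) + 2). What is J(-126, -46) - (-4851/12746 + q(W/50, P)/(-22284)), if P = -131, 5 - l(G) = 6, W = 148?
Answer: -1770691810/11834661 ≈ -149.62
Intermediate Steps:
l(G) = -1 (l(G) = 5 - 1*6 = 5 - 6 = -1)
q(d, k) = 6 (q(d, k) = 6*(-1 + 2) = 6*1 = 6)
J(-126, -46) - (-4851/12746 + q(W/50, P)/(-22284)) = -150 - (-4851/12746 + 6/(-22284)) = -150 - (-4851*1/12746 + 6*(-1/22284)) = -150 - (-4851/12746 - 1/3714) = -150 - 1*(-4507340/11834661) = -150 + 4507340/11834661 = -1770691810/11834661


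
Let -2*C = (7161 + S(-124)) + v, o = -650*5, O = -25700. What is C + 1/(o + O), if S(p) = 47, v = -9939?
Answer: 19765612/14475 ≈ 1365.5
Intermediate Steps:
o = -3250
C = 2731/2 (C = -((7161 + 47) - 9939)/2 = -(7208 - 9939)/2 = -½*(-2731) = 2731/2 ≈ 1365.5)
C + 1/(o + O) = 2731/2 + 1/(-3250 - 25700) = 2731/2 + 1/(-28950) = 2731/2 - 1/28950 = 19765612/14475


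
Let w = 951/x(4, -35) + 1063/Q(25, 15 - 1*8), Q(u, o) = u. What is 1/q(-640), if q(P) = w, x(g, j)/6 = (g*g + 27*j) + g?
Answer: 370/15669 ≈ 0.023614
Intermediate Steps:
x(g, j) = 6*g + 6*g**2 + 162*j (x(g, j) = 6*((g*g + 27*j) + g) = 6*((g**2 + 27*j) + g) = 6*(g + g**2 + 27*j) = 6*g + 6*g**2 + 162*j)
w = 15669/370 (w = 951/(6*4 + 6*4**2 + 162*(-35)) + 1063/25 = 951/(24 + 6*16 - 5670) + 1063*(1/25) = 951/(24 + 96 - 5670) + 1063/25 = 951/(-5550) + 1063/25 = 951*(-1/5550) + 1063/25 = -317/1850 + 1063/25 = 15669/370 ≈ 42.349)
q(P) = 15669/370
1/q(-640) = 1/(15669/370) = 370/15669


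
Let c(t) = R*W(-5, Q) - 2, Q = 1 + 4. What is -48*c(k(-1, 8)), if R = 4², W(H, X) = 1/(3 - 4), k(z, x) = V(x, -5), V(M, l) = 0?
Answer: 864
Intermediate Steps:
k(z, x) = 0
Q = 5
W(H, X) = -1 (W(H, X) = 1/(-1) = -1)
R = 16
c(t) = -18 (c(t) = 16*(-1) - 2 = -16 - 2 = -18)
-48*c(k(-1, 8)) = -48*(-18) = 864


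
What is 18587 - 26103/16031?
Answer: 297942094/16031 ≈ 18585.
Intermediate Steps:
18587 - 26103/16031 = 297942094/16031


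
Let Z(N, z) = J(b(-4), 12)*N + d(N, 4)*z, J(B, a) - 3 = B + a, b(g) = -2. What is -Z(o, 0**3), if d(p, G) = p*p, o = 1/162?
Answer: -13/162 ≈ -0.080247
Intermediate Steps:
J(B, a) = 3 + B + a (J(B, a) = 3 + (B + a) = 3 + B + a)
o = 1/162 ≈ 0.0061728
d(p, G) = p**2
Z(N, z) = 13*N + z*N**2 (Z(N, z) = (3 - 2 + 12)*N + N**2*z = 13*N + z*N**2)
-Z(o, 0**3) = -(13 + (1/162)*0**3)/162 = -(13 + (1/162)*0)/162 = -(13 + 0)/162 = -13/162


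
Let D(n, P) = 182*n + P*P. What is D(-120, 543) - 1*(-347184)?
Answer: 620193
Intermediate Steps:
D(n, P) = P² + 182*n (D(n, P) = 182*n + P² = P² + 182*n)
D(-120, 543) - 1*(-347184) = (543² + 182*(-120)) - 1*(-347184) = (294849 - 21840) + 347184 = 273009 + 347184 = 620193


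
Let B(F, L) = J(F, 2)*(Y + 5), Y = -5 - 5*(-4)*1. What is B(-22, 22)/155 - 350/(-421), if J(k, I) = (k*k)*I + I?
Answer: 1644330/13051 ≈ 125.99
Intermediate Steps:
Y = 15 (Y = -5 + 20*1 = -5 + 20 = 15)
J(k, I) = I + I*k**2 (J(k, I) = k**2*I + I = I*k**2 + I = I + I*k**2)
B(F, L) = 40 + 40*F**2 (B(F, L) = (2*(1 + F**2))*(15 + 5) = (2 + 2*F**2)*20 = 40 + 40*F**2)
B(-22, 22)/155 - 350/(-421) = (40 + 40*(-22)**2)/155 - 350/(-421) = (40 + 40*484)*(1/155) - 350*(-1/421) = (40 + 19360)*(1/155) + 350/421 = 19400*(1/155) + 350/421 = 3880/31 + 350/421 = 1644330/13051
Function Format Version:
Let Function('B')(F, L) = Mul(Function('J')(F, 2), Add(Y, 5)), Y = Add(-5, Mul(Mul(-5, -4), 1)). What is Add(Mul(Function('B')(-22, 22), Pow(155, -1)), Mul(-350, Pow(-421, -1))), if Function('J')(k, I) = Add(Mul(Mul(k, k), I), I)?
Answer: Rational(1644330, 13051) ≈ 125.99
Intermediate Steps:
Y = 15 (Y = Add(-5, Mul(20, 1)) = Add(-5, 20) = 15)
Function('J')(k, I) = Add(I, Mul(I, Pow(k, 2))) (Function('J')(k, I) = Add(Mul(Pow(k, 2), I), I) = Add(Mul(I, Pow(k, 2)), I) = Add(I, Mul(I, Pow(k, 2))))
Function('B')(F, L) = Add(40, Mul(40, Pow(F, 2))) (Function('B')(F, L) = Mul(Mul(2, Add(1, Pow(F, 2))), Add(15, 5)) = Mul(Add(2, Mul(2, Pow(F, 2))), 20) = Add(40, Mul(40, Pow(F, 2))))
Add(Mul(Function('B')(-22, 22), Pow(155, -1)), Mul(-350, Pow(-421, -1))) = Add(Mul(Add(40, Mul(40, Pow(-22, 2))), Pow(155, -1)), Mul(-350, Pow(-421, -1))) = Add(Mul(Add(40, Mul(40, 484)), Rational(1, 155)), Mul(-350, Rational(-1, 421))) = Add(Mul(Add(40, 19360), Rational(1, 155)), Rational(350, 421)) = Add(Mul(19400, Rational(1, 155)), Rational(350, 421)) = Add(Rational(3880, 31), Rational(350, 421)) = Rational(1644330, 13051)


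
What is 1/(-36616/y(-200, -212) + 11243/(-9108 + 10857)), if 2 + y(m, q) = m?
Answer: 176649/33156235 ≈ 0.0053278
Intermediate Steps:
y(m, q) = -2 + m
1/(-36616/y(-200, -212) + 11243/(-9108 + 10857)) = 1/(-36616/(-2 - 200) + 11243/(-9108 + 10857)) = 1/(-36616/(-202) + 11243/1749) = 1/(-36616*(-1/202) + 11243*(1/1749)) = 1/(18308/101 + 11243/1749) = 1/(33156235/176649) = 176649/33156235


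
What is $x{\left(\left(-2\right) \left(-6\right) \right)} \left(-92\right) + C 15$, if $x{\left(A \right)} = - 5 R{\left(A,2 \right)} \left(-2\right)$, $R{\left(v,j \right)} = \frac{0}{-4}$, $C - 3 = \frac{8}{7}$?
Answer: $\frac{435}{7} \approx 62.143$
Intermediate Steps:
$C = \frac{29}{7}$ ($C = 3 + \frac{8}{7} = \frac{29}{7} \approx 4.1429$)
$R{\left(v,j \right)} = 0$ ($R{\left(v,j \right)} = 0 \left(- \frac{1}{4}\right) = 0$)
$x{\left(A \right)} = 0$ ($x{\left(A \right)} = \left(-5\right) 0 \left(-2\right) = 0 \left(-2\right) = 0$)
$x{\left(\left(-2\right) \left(-6\right) \right)} \left(-92\right) + C 15 = 0 \left(-92\right) + \frac{29}{7} \cdot 15 = 0 + \frac{435}{7} = \frac{435}{7}$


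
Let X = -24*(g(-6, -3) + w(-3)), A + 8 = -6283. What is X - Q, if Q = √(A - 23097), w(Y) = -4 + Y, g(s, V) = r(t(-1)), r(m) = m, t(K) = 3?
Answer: 96 - 2*I*√7347 ≈ 96.0 - 171.43*I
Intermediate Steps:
A = -6291 (A = -8 - 6283 = -6291)
g(s, V) = 3
X = 96 (X = -24*(3 + (-4 - 3)) = -24*(3 - 7) = -24*(-4) = 96)
Q = 2*I*√7347 (Q = √(-6291 - 23097) = √(-29388) = 2*I*√7347 ≈ 171.43*I)
X - Q = 96 - 2*I*√7347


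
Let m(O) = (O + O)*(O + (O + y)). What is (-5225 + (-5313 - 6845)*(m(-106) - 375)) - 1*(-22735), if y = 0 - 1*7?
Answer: -559894864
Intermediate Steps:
y = -7 (y = 0 - 7 = -7)
m(O) = 2*O*(-7 + 2*O) (m(O) = (O + O)*(O + (O - 7)) = (2*O)*(O + (-7 + O)) = (2*O)*(-7 + 2*O) = 2*O*(-7 + 2*O))
(-5225 + (-5313 - 6845)*(m(-106) - 375)) - 1*(-22735) = (-5225 + (-5313 - 6845)*(2*(-106)*(-7 + 2*(-106)) - 375)) - 1*(-22735) = (-5225 - 12158*(2*(-106)*(-7 - 212) - 375)) + 22735 = (-5225 - 12158*(2*(-106)*(-219) - 375)) + 22735 = (-5225 - 12158*(46428 - 375)) + 22735 = (-5225 - 12158*46053) + 22735 = (-5225 - 559912374) + 22735 = -559917599 + 22735 = -559894864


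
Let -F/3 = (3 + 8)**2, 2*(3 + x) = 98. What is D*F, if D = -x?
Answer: 16698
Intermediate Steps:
x = 46 (x = -3 + (1/2)*98 = -3 + 49 = 46)
D = -46 (D = -1*46 = -46)
F = -363 (F = -3*(3 + 8)**2 = -3*11**2 = -3*121 = -363)
D*F = -46*(-363) = 16698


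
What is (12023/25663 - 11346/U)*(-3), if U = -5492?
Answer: -48709461/6406418 ≈ -7.6032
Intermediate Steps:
(12023/25663 - 11346/U)*(-3) = (12023/25663 - 11346/(-5492))*(-3) = (12023*(1/25663) - 11346*(-1/5492))*(-3) = (1093/2333 + 5673/2746)*(-3) = (16236487/6406418)*(-3) = -48709461/6406418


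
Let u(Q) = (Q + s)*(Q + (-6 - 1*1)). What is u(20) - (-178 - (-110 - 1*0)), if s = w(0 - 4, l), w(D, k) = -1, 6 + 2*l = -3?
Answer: 315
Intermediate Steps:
l = -9/2 (l = -3 + (½)*(-3) = -3 - 3/2 = -9/2 ≈ -4.5000)
s = -1
u(Q) = (-1 + Q)*(-7 + Q) (u(Q) = (Q - 1)*(Q + (-6 - 1*1)) = (-1 + Q)*(Q + (-6 - 1)) = (-1 + Q)*(Q - 7) = (-1 + Q)*(-7 + Q))
u(20) - (-178 - (-110 - 1*0)) = (7 + 20² - 8*20) - (-178 - (-110 - 1*0)) = (7 + 400 - 160) - (-178 - (-110 + 0)) = 247 - (-178 - 1*(-110)) = 247 - (-178 + 110) = 247 - 1*(-68) = 247 + 68 = 315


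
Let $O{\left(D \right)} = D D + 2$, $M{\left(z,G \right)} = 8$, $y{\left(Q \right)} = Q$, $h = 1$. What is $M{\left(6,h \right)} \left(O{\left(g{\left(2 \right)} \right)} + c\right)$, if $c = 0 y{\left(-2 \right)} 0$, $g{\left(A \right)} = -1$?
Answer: $24$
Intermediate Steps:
$c = 0$ ($c = 0 \left(-2\right) 0 = 0 \cdot 0 = 0$)
$O{\left(D \right)} = 2 + D^{2}$ ($O{\left(D \right)} = D^{2} + 2 = 2 + D^{2}$)
$M{\left(6,h \right)} \left(O{\left(g{\left(2 \right)} \right)} + c\right) = 8 \left(\left(2 + \left(-1\right)^{2}\right) + 0\right) = 8 \left(\left(2 + 1\right) + 0\right) = 8 \left(3 + 0\right) = 8 \cdot 3 = 24$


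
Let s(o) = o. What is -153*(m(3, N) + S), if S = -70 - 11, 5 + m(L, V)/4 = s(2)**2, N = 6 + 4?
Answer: 13005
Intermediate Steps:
N = 10
m(L, V) = -4 (m(L, V) = -20 + 4*2**2 = -20 + 4*4 = -20 + 16 = -4)
S = -81
-153*(m(3, N) + S) = -153*(-4 - 81) = -153*(-85) = 13005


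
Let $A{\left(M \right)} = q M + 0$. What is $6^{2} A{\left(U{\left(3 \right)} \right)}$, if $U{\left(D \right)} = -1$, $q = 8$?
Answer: $-288$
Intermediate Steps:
$A{\left(M \right)} = 8 M$ ($A{\left(M \right)} = 8 M + 0 = 8 M$)
$6^{2} A{\left(U{\left(3 \right)} \right)} = 6^{2} \cdot 8 \left(-1\right) = 36 \left(-8\right) = -288$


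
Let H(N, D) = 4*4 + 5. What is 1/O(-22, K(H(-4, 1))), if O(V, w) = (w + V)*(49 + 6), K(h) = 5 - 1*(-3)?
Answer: -1/770 ≈ -0.0012987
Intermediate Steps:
H(N, D) = 21 (H(N, D) = 16 + 5 = 21)
K(h) = 8 (K(h) = 5 + 3 = 8)
O(V, w) = 55*V + 55*w (O(V, w) = (V + w)*55 = 55*V + 55*w)
1/O(-22, K(H(-4, 1))) = 1/(55*(-22) + 55*8) = 1/(-1210 + 440) = 1/(-770) = -1/770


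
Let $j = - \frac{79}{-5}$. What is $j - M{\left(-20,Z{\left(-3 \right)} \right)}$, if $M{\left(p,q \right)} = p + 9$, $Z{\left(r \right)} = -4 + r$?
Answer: $\frac{134}{5} \approx 26.8$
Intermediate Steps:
$j = \frac{79}{5}$ ($j = - \frac{79 \left(-1\right)}{5} = \left(-1\right) \left(- \frac{79}{5}\right) = \frac{79}{5} \approx 15.8$)
$M{\left(p,q \right)} = 9 + p$
$j - M{\left(-20,Z{\left(-3 \right)} \right)} = \frac{79}{5} - \left(9 - 20\right) = \frac{79}{5} - -11 = \frac{79}{5} + 11 = \frac{134}{5}$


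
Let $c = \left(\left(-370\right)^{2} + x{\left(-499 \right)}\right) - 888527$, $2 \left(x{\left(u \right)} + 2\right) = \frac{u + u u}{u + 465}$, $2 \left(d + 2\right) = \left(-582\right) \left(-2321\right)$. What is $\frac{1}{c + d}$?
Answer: $- \frac{34}{2715731} \approx -1.252 \cdot 10^{-5}$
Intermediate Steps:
$d = 675409$ ($d = -2 + \frac{\left(-582\right) \left(-2321\right)}{2} = -2 + \frac{1}{2} \cdot 1350822 = -2 + 675411 = 675409$)
$x{\left(u \right)} = -2 + \frac{u + u^{2}}{2 \left(465 + u\right)}$ ($x{\left(u \right)} = -2 + \frac{\left(u + u u\right) \frac{1}{u + 465}}{2} = -2 + \frac{\left(u + u^{2}\right) \frac{1}{465 + u}}{2} = -2 + \frac{\frac{1}{465 + u} \left(u + u^{2}\right)}{2} = -2 + \frac{u + u^{2}}{2 \left(465 + u\right)}$)
$c = - \frac{25679637}{34}$ ($c = \left(\left(-370\right)^{2} + \frac{-1860 + \left(-499\right)^{2} - -1497}{2 \left(465 - 499\right)}\right) - 888527 = \left(136900 + \frac{-1860 + 249001 + 1497}{2 \left(-34\right)}\right) - 888527 = \left(136900 + \frac{1}{2} \left(- \frac{1}{34}\right) 248638\right) - 888527 = \left(136900 - \frac{124319}{34}\right) - 888527 = \frac{4530281}{34} - 888527 = - \frac{25679637}{34} \approx -7.5528 \cdot 10^{5}$)
$\frac{1}{c + d} = \frac{1}{- \frac{25679637}{34} + 675409} = \frac{1}{- \frac{2715731}{34}} = - \frac{34}{2715731}$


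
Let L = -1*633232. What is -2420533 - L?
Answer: -1787301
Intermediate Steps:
L = -633232
-2420533 - L = -2420533 - 1*(-633232) = -2420533 + 633232 = -1787301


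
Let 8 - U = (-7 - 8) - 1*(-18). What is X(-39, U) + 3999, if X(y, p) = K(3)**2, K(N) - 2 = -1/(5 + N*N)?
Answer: 784533/196 ≈ 4002.7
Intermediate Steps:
K(N) = 2 - 1/(5 + N**2) (K(N) = 2 - 1/(5 + N*N) = 2 - 1/(5 + N**2))
U = 5 (U = 8 - ((-7 - 8) - 1*(-18)) = 8 - (-15 + 18) = 8 - 1*3 = 8 - 3 = 5)
X(y, p) = 729/196 (X(y, p) = ((9 + 2*3**2)/(5 + 3**2))**2 = ((9 + 2*9)/(5 + 9))**2 = ((9 + 18)/14)**2 = ((1/14)*27)**2 = (27/14)**2 = 729/196)
X(-39, U) + 3999 = 729/196 + 3999 = 784533/196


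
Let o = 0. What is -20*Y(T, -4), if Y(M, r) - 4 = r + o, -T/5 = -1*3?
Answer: 0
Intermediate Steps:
T = 15 (T = -(-5)*3 = -5*(-3) = 15)
Y(M, r) = 4 + r (Y(M, r) = 4 + (r + 0) = 4 + r)
-20*Y(T, -4) = -20*(4 - 4) = -20*0 = 0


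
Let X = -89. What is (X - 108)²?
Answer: 38809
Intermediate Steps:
(X - 108)² = (-89 - 108)² = (-197)² = 38809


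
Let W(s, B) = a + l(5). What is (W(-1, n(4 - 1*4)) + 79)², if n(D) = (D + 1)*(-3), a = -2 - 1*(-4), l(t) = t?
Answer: 7396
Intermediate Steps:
a = 2 (a = -2 + 4 = 2)
n(D) = -3 - 3*D (n(D) = (1 + D)*(-3) = -3 - 3*D)
W(s, B) = 7 (W(s, B) = 2 + 5 = 7)
(W(-1, n(4 - 1*4)) + 79)² = (7 + 79)² = 86² = 7396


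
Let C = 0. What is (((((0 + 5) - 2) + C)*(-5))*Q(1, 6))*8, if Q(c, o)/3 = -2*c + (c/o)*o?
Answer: 360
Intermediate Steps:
Q(c, o) = -3*c (Q(c, o) = 3*(-2*c + (c/o)*o) = 3*(-2*c + c) = 3*(-c) = -3*c)
(((((0 + 5) - 2) + C)*(-5))*Q(1, 6))*8 = (((((0 + 5) - 2) + 0)*(-5))*(-3*1))*8 = ((((5 - 2) + 0)*(-5))*(-3))*8 = (((3 + 0)*(-5))*(-3))*8 = ((3*(-5))*(-3))*8 = -15*(-3)*8 = 45*8 = 360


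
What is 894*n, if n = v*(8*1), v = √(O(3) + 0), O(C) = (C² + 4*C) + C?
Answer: 14304*√6 ≈ 35038.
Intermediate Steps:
O(C) = C² + 5*C
v = 2*√6 (v = √(3*(5 + 3) + 0) = √(3*8 + 0) = √(24 + 0) = √24 = 2*√6 ≈ 4.8990)
n = 16*√6 (n = (2*√6)*(8*1) = (2*√6)*8 = 16*√6 ≈ 39.192)
894*n = 894*(16*√6) = 14304*√6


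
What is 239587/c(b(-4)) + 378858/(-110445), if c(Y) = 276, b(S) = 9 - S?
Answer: 8785540469/10160940 ≈ 864.64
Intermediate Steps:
239587/c(b(-4)) + 378858/(-110445) = 239587/276 + 378858/(-110445) = 239587*(1/276) + 378858*(-1/110445) = 239587/276 - 126286/36815 = 8785540469/10160940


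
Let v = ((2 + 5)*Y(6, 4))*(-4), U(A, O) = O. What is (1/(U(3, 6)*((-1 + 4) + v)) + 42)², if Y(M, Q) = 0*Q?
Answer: 573049/324 ≈ 1768.7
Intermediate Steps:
Y(M, Q) = 0
v = 0 (v = ((2 + 5)*0)*(-4) = (7*0)*(-4) = 0*(-4) = 0)
(1/(U(3, 6)*((-1 + 4) + v)) + 42)² = (1/(6*((-1 + 4) + 0)) + 42)² = (1/(6*(3 + 0)) + 42)² = (1/(6*3) + 42)² = (1/18 + 42)² = (757/18)² = 573049/324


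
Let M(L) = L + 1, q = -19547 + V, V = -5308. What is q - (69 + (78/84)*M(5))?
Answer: -174507/7 ≈ -24930.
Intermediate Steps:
q = -24855 (q = -19547 - 5308 = -24855)
M(L) = 1 + L
q - (69 + (78/84)*M(5)) = -24855 - (69 + (78/84)*(1 + 5)) = -24855 - (69 + (78*(1/84))*6) = -24855 - (69 + (13/14)*6) = -24855 - (69 + 39/7) = -24855 - 1*522/7 = -24855 - 522/7 = -174507/7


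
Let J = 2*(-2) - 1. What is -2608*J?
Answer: 13040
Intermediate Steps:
J = -5 (J = -4 - 1 = -5)
-2608*J = -2608*(-5) = 13040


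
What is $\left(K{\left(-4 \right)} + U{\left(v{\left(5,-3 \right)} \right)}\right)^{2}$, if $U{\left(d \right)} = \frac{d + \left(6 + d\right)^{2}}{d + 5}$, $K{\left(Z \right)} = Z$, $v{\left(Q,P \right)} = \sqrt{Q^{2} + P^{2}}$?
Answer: $\frac{3986}{81} + \frac{560 \sqrt{34}}{81} \approx 89.523$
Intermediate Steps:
$v{\left(Q,P \right)} = \sqrt{P^{2} + Q^{2}}$
$U{\left(d \right)} = \frac{d + \left(6 + d\right)^{2}}{5 + d}$
$\left(K{\left(-4 \right)} + U{\left(v{\left(5,-3 \right)} \right)}\right)^{2} = \left(-4 + \frac{\sqrt{\left(-3\right)^{2} + 5^{2}} + \left(6 + \sqrt{\left(-3\right)^{2} + 5^{2}}\right)^{2}}{5 + \sqrt{\left(-3\right)^{2} + 5^{2}}}\right)^{2} = \left(-4 + \frac{\sqrt{9 + 25} + \left(6 + \sqrt{9 + 25}\right)^{2}}{5 + \sqrt{9 + 25}}\right)^{2} = \left(-4 + \frac{\sqrt{34} + \left(6 + \sqrt{34}\right)^{2}}{5 + \sqrt{34}}\right)^{2}$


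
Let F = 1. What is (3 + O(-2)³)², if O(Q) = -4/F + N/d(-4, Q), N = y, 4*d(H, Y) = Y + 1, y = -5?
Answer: 16801801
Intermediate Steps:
d(H, Y) = ¼ + Y/4 (d(H, Y) = (Y + 1)/4 = (1 + Y)/4 = ¼ + Y/4)
N = -5
O(Q) = -4 - 5/(¼ + Q/4) (O(Q) = -4/1 - 5/(¼ + Q/4) = -4*1 - 5/(¼ + Q/4) = -4 - 5/(¼ + Q/4))
(3 + O(-2)³)² = (3 + (4*(-6 - 1*(-2))/(1 - 2))³)² = (3 + (4*(-6 + 2)/(-1))³)² = (3 + (4*(-1)*(-4))³)² = (3 + 16³)² = (3 + 4096)² = 4099² = 16801801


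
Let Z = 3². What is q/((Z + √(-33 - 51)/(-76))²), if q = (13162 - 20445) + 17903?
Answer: 15335280/(342 - I*√21)² ≈ 131.04 + 3.5123*I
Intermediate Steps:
q = 10620 (q = -7283 + 17903 = 10620)
Z = 9
q/((Z + √(-33 - 51)/(-76))²) = 10620/((9 + √(-33 - 51)/(-76))²) = 10620/((9 + √(-84)*(-1/76))²) = 10620/((9 + (2*I*√21)*(-1/76))²) = 10620/((9 - I*√21/38)²) = 10620/(9 - I*√21/38)²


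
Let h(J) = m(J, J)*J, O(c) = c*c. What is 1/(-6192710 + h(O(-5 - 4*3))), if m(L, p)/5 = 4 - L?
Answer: -1/6604535 ≈ -1.5141e-7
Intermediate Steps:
m(L, p) = 20 - 5*L (m(L, p) = 5*(4 - L) = 20 - 5*L)
O(c) = c**2
h(J) = J*(20 - 5*J) (h(J) = (20 - 5*J)*J = J*(20 - 5*J))
1/(-6192710 + h(O(-5 - 4*3))) = 1/(-6192710 + 5*(-5 - 4*3)**2*(4 - (-5 - 4*3)**2)) = 1/(-6192710 + 5*(-5 - 12)**2*(4 - (-5 - 12)**2)) = 1/(-6192710 + 5*(-17)**2*(4 - 1*(-17)**2)) = 1/(-6192710 + 5*289*(4 - 1*289)) = 1/(-6192710 + 5*289*(4 - 289)) = 1/(-6192710 + 5*289*(-285)) = 1/(-6192710 - 411825) = 1/(-6604535) = -1/6604535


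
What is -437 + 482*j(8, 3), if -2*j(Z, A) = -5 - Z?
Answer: 2696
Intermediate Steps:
j(Z, A) = 5/2 + Z/2 (j(Z, A) = -(-5 - Z)/2 = 5/2 + Z/2)
-437 + 482*j(8, 3) = -437 + 482*(5/2 + (1/2)*8) = -437 + 482*(5/2 + 4) = -437 + 482*(13/2) = -437 + 3133 = 2696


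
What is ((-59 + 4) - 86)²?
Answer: 19881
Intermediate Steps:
((-59 + 4) - 86)² = (-55 - 86)² = (-141)² = 19881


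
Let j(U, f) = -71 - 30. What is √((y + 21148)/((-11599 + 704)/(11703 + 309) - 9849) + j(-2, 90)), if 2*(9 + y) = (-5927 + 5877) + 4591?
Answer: I*√1447162307071433651/118317083 ≈ 10.167*I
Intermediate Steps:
y = 4523/2 (y = -9 + ((-5927 + 5877) + 4591)/2 = -9 + (-50 + 4591)/2 = -9 + (½)*4541 = -9 + 4541/2 = 4523/2 ≈ 2261.5)
j(U, f) = -101
√((y + 21148)/((-11599 + 704)/(11703 + 309) - 9849) + j(-2, 90)) = √((4523/2 + 21148)/((-11599 + 704)/(11703 + 309) - 9849) - 101) = √(46819/(2*(-10895/12012 - 9849)) - 101) = √(46819/(2*(-118317083/12012)) - 101) = √((46819/2)*(-12012/118317083) - 101) = √(-281194914/118317083 - 101) = √(-12231220297/118317083) = I*√1447162307071433651/118317083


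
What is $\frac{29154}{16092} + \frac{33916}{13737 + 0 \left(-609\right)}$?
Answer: $\frac{52570265}{12280878} \approx 4.2807$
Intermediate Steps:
$\frac{29154}{16092} + \frac{33916}{13737 + 0 \left(-609\right)} = 29154 \cdot \frac{1}{16092} + \frac{33916}{13737 + 0} = \frac{4859}{2682} + \frac{33916}{13737} = \frac{52570265}{12280878}$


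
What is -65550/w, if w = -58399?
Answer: 65550/58399 ≈ 1.1224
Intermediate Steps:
-65550/w = -65550/(-58399) = -65550*(-1/58399) = 65550/58399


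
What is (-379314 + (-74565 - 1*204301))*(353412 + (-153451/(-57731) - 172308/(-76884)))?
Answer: -86039087891236658200/369882517 ≈ -2.3261e+11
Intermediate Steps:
(-379314 + (-74565 - 1*204301))*(353412 + (-153451/(-57731) - 172308/(-76884))) = (-379314 + (-74565 - 204301))*(353412 + (-153451*(-1/57731) - 172308*(-1/76884))) = (-379314 - 278866)*(353412 + (153451/57731 + 14359/6407)) = -658180*(353412 + 1812119986/369882517) = -658180*130722732217990/369882517 = -86039087891236658200/369882517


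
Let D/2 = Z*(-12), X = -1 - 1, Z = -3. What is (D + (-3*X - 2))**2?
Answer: 5776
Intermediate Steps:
X = -2
D = 72 (D = 2*(-3*(-12)) = 2*36 = 72)
(D + (-3*X - 2))**2 = (72 + (-3*(-2) - 2))**2 = (72 + (6 - 2))**2 = (72 + 4)**2 = 76**2 = 5776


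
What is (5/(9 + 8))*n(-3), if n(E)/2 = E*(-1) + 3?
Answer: 60/17 ≈ 3.5294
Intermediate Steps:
n(E) = 6 - 2*E (n(E) = 2*(E*(-1) + 3) = 2*(-E + 3) = 2*(3 - E) = 6 - 2*E)
(5/(9 + 8))*n(-3) = (5/(9 + 8))*(6 - 2*(-3)) = (5/17)*(6 + 6) = (5*(1/17))*12 = (5/17)*12 = 60/17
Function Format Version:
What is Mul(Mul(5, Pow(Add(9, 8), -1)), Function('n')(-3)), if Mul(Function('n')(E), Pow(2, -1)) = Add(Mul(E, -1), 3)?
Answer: Rational(60, 17) ≈ 3.5294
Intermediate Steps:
Function('n')(E) = Add(6, Mul(-2, E)) (Function('n')(E) = Mul(2, Add(Mul(E, -1), 3)) = Mul(2, Add(Mul(-1, E), 3)) = Mul(2, Add(3, Mul(-1, E))) = Add(6, Mul(-2, E)))
Mul(Mul(5, Pow(Add(9, 8), -1)), Function('n')(-3)) = Mul(Mul(5, Pow(Add(9, 8), -1)), Add(6, Mul(-2, -3))) = Mul(Mul(5, Pow(17, -1)), Add(6, 6)) = Mul(Mul(5, Rational(1, 17)), 12) = Mul(Rational(5, 17), 12) = Rational(60, 17)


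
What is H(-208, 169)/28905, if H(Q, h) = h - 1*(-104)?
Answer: 91/9635 ≈ 0.0094447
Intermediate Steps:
H(Q, h) = 104 + h (H(Q, h) = h + 104 = 104 + h)
H(-208, 169)/28905 = (104 + 169)/28905 = 273*(1/28905) = 91/9635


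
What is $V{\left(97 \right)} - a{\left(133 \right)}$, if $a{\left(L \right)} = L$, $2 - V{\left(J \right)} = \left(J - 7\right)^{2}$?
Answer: $-8231$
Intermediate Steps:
$V{\left(J \right)} = 2 - \left(-7 + J\right)^{2}$ ($V{\left(J \right)} = 2 - \left(J - 7\right)^{2} = 2 - \left(-7 + J\right)^{2}$)
$V{\left(97 \right)} - a{\left(133 \right)} = \left(2 - \left(-7 + 97\right)^{2}\right) - 133 = \left(2 - 90^{2}\right) - 133 = \left(2 - 8100\right) - 133 = -8098 - 133 = -8231$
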